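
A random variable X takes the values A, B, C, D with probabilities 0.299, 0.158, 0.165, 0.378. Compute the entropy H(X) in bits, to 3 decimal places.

H = −Σ pᵢ log₂ pᵢ.
−0.299·log₂(0.299) = 0.5208
−0.158·log₂(0.158) = 0.4206
−0.165·log₂(0.165) = 0.4289
−0.378·log₂(0.378) = 0.5305
Sum ≈ 1.9008 → 1.901 bits.

1.901 bits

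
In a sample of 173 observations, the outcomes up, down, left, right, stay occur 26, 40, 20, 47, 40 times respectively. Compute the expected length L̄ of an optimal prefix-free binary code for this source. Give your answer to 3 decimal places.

2.266 bits/symbol

Probabilities are the counts divided by 173.
Repeatedly combine the two least-probable nodes; the expected code length is the sum of the merged weights.
merge 20/173 + 26/173 → 46/173
merge 40/173 + 40/173 → 80/173
merge 46/173 + 47/173 → 93/173
merge 80/173 + 93/173 → 1
L = 46/173 + 80/173 + 93/173 + 1 = 392/173 ≈ 2.266 bits/symbol.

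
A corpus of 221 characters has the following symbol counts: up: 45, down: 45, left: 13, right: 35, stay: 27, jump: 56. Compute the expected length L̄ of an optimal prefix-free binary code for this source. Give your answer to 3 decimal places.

Probabilities are the counts divided by 221.
Repeatedly combine the two least-probable nodes; the expected code length is the sum of the merged weights.
merge 1/17 + 27/221 → 40/221
merge 35/221 + 40/221 → 75/221
merge 45/221 + 45/221 → 90/221
merge 56/221 + 75/221 → 131/221
merge 90/221 + 131/221 → 1
L = 40/221 + 75/221 + 90/221 + 131/221 + 1 = 557/221 ≈ 2.520 bits/symbol.

2.520 bits/symbol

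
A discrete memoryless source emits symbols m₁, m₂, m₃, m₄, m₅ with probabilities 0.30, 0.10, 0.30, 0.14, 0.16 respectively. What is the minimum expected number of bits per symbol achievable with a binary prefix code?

2.24 bits/symbol

Repeatedly combine the two least-probable nodes; the expected code length is the sum of the merged weights.
merge 1/10 + 7/50 → 6/25
merge 4/25 + 6/25 → 2/5
merge 3/10 + 3/10 → 3/5
merge 2/5 + 3/5 → 1
L = 6/25 + 2/5 + 3/5 + 1 = 56/25 = 2.24 bits/symbol.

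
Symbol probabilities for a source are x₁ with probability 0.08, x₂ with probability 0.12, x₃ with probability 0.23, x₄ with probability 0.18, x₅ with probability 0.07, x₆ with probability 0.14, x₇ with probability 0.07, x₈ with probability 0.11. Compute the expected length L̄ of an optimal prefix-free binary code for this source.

2.91 bits/symbol

Repeatedly combine the two least-probable nodes; the expected code length is the sum of the merged weights.
merge 7/100 + 7/100 → 7/50
merge 2/25 + 11/100 → 19/100
merge 3/25 + 7/50 → 13/50
merge 7/50 + 9/50 → 8/25
merge 19/100 + 23/100 → 21/50
merge 13/50 + 8/25 → 29/50
merge 21/50 + 29/50 → 1
L = 7/50 + 19/100 + 13/50 + 8/25 + 21/50 + 29/50 + 1 = 291/100 = 2.91 bits/symbol.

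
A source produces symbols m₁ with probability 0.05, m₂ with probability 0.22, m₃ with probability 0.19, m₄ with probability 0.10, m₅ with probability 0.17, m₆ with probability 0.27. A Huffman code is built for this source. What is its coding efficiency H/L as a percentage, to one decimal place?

98.3%

Entropy H = −Σ p log₂ p ≈ 2.4287 bits.
Huffman merges: 1/20+1/10→3/20; 3/20+17/100→8/25; 19/100+11/50→41/100; 27/100+8/25→59/100; 41/100+59/100→1. L = 247/100 ≈ 2.4700.
Efficiency = H/L = 2.4287/2.4700 = 98.3%.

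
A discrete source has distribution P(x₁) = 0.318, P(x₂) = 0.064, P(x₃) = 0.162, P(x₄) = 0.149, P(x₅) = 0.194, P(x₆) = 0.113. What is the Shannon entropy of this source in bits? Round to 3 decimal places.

2.429 bits

H = −Σ pᵢ log₂ pᵢ.
−0.318·log₂(0.318) = 0.5256
−0.064·log₂(0.064) = 0.2538
−0.162·log₂(0.162) = 0.4254
−0.149·log₂(0.149) = 0.4092
−0.194·log₂(0.194) = 0.4590
−0.113·log₂(0.113) = 0.3555
Sum ≈ 2.4285 → 2.429 bits.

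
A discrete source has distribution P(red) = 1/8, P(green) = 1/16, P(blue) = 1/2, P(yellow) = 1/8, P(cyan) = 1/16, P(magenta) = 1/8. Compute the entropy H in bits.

2.125 bits

Each probability is a power of 1/2, so log₂(1/p) is an integer.
H = Σ p·log₂(1/p) = 1/8·3 + 1/16·4 + 1/2·1 + 1/8·3 + 1/16·4 + 1/8·3 = 2.125 bits.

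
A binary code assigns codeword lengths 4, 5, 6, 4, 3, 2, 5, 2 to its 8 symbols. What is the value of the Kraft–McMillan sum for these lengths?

0.828125

With common denominator 2^6 = 64: Σ 2^(−ℓᵢ) = 4/64 + 2/64 + 1/64 + 4/64 + 8/64 + 16/64 + 2/64 + 16/64 = 53/64 = 0.828125.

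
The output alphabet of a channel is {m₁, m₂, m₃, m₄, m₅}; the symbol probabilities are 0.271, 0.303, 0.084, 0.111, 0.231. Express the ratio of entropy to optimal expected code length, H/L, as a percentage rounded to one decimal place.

99.0%

Entropy H = −Σ p log₂ p ≈ 2.1730 bits.
Huffman merges: 21/250+111/1000→39/200; 39/200+231/1000→213/500; 271/1000+303/1000→287/500; 213/500+287/500→1. L = 439/200 ≈ 2.1950.
Efficiency = H/L = 2.1730/2.1950 = 99.0%.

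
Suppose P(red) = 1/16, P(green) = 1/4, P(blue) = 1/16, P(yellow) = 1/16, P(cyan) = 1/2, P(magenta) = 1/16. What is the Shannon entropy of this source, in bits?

Each probability is a power of 1/2, so log₂(1/p) is an integer.
H = Σ p·log₂(1/p) = 1/16·4 + 1/4·2 + 1/16·4 + 1/16·4 + 1/2·1 + 1/16·4 = 2 bits.

2 bits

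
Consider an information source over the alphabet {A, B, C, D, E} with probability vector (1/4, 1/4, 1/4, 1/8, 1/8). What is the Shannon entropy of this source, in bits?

Each probability is a power of 1/2, so log₂(1/p) is an integer.
H = Σ p·log₂(1/p) = 1/4·2 + 1/4·2 + 1/4·2 + 1/8·3 + 1/8·3 = 2.25 bits.

2.25 bits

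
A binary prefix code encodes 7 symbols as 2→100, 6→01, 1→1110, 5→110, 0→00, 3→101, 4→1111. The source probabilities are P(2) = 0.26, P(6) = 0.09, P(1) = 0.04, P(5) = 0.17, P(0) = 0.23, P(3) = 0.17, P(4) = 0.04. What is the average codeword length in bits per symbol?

L̄ = Σ pᵢ·ℓᵢ = 0.26·3 + 0.09·2 + 0.04·4 + 0.17·3 + 0.23·2 + 0.17·3 + 0.04·4 = 2.76 bits/symbol.

2.76 bits/symbol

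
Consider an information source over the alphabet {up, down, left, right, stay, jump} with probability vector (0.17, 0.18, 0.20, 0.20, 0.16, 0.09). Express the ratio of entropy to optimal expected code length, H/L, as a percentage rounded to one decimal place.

97.9%

Entropy H = −Σ p log₂ p ≈ 2.5443 bits.
Huffman merges: 9/100+4/25→1/4; 17/100+9/50→7/20; 1/5+1/5→2/5; 1/4+7/20→3/5; 2/5+3/5→1. L = 13/5 ≈ 2.6000.
Efficiency = H/L = 2.5443/2.6000 = 97.9%.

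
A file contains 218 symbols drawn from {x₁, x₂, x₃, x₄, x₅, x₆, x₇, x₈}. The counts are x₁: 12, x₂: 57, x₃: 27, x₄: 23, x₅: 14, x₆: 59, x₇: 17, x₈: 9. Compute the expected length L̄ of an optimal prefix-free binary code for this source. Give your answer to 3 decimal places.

2.706 bits/symbol

Probabilities are the counts divided by 218.
Repeatedly combine the two least-probable nodes; the expected code length is the sum of the merged weights.
merge 9/218 + 6/109 → 21/218
merge 7/109 + 17/218 → 31/218
merge 21/218 + 23/218 → 22/109
merge 27/218 + 31/218 → 29/109
merge 22/109 + 57/218 → 101/218
merge 29/109 + 59/218 → 117/218
merge 101/218 + 117/218 → 1
L = 21/218 + 31/218 + 22/109 + 29/109 + 101/218 + 117/218 + 1 = 295/109 ≈ 2.706 bits/symbol.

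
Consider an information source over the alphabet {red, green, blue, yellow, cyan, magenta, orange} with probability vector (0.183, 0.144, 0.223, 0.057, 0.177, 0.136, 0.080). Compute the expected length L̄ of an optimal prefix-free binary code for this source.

2.731 bits/symbol

Repeatedly combine the two least-probable nodes; the expected code length is the sum of the merged weights.
merge 57/1000 + 2/25 → 137/1000
merge 17/125 + 137/1000 → 273/1000
merge 18/125 + 177/1000 → 321/1000
merge 183/1000 + 223/1000 → 203/500
merge 273/1000 + 321/1000 → 297/500
merge 203/500 + 297/500 → 1
L = 137/1000 + 273/1000 + 321/1000 + 203/500 + 297/500 + 1 = 2731/1000 = 2.731 bits/symbol.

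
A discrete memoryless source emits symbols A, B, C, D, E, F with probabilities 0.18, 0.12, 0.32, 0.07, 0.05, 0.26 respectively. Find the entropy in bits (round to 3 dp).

2.328 bits

H = −Σ pᵢ log₂ pᵢ.
−0.18·log₂(0.18) = 0.4453
−0.12·log₂(0.12) = 0.3671
−0.32·log₂(0.32) = 0.5260
−0.07·log₂(0.07) = 0.2686
−0.05·log₂(0.05) = 0.2161
−0.26·log₂(0.26) = 0.5053
Sum ≈ 2.3283 → 2.328 bits.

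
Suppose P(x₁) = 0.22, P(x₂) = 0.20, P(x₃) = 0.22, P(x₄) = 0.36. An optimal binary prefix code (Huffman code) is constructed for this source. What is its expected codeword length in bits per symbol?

Repeatedly combine the two least-probable nodes; the expected code length is the sum of the merged weights.
merge 1/5 + 11/50 → 21/50
merge 11/50 + 9/25 → 29/50
merge 21/50 + 29/50 → 1
L = 21/50 + 29/50 + 1 = 2 bits/symbol.

2 bits/symbol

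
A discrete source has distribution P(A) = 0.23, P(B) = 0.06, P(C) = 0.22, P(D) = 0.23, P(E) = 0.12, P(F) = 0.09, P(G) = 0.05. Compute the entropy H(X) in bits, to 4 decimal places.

2.5953 bits

H = −Σ pᵢ log₂ pᵢ.
−0.23·log₂(0.23) = 0.4877
−0.06·log₂(0.06) = 0.2435
−0.22·log₂(0.22) = 0.4806
−0.23·log₂(0.23) = 0.4877
−0.12·log₂(0.12) = 0.3671
−0.09·log₂(0.09) = 0.3127
−0.05·log₂(0.05) = 0.2161
Sum ≈ 2.5953 → 2.5953 bits.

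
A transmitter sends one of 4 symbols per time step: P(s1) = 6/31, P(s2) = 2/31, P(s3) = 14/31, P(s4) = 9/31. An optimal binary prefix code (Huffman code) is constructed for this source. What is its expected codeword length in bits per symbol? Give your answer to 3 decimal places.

Repeatedly combine the two least-probable nodes; the expected code length is the sum of the merged weights.
merge 2/31 + 6/31 → 8/31
merge 8/31 + 9/31 → 17/31
merge 14/31 + 17/31 → 1
L = 8/31 + 17/31 + 1 = 56/31 ≈ 1.806 bits/symbol.

1.806 bits/symbol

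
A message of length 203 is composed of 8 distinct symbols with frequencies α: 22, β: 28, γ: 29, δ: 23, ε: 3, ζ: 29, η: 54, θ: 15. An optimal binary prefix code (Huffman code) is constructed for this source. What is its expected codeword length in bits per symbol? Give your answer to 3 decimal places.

Probabilities are the counts divided by 203.
Repeatedly combine the two least-probable nodes; the expected code length is the sum of the merged weights.
merge 3/203 + 15/203 → 18/203
merge 18/203 + 22/203 → 40/203
merge 23/203 + 4/29 → 51/203
merge 1/7 + 1/7 → 2/7
merge 40/203 + 51/203 → 13/29
merge 54/203 + 2/7 → 16/29
merge 13/29 + 16/29 → 1
L = 18/203 + 40/203 + 51/203 + 2/7 + 13/29 + 16/29 + 1 = 573/203 ≈ 2.823 bits/symbol.

2.823 bits/symbol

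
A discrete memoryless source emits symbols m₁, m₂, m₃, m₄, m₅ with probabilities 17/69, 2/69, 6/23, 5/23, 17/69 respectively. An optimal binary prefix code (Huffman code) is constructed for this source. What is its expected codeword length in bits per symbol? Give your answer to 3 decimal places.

Repeatedly combine the two least-probable nodes; the expected code length is the sum of the merged weights.
merge 2/69 + 5/23 → 17/69
merge 17/69 + 17/69 → 34/69
merge 17/69 + 6/23 → 35/69
merge 34/69 + 35/69 → 1
L = 17/69 + 34/69 + 35/69 + 1 = 155/69 ≈ 2.246 bits/symbol.

2.246 bits/symbol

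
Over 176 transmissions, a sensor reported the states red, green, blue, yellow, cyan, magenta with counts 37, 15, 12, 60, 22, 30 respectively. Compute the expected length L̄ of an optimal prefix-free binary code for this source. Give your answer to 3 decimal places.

2.432 bits/symbol

Probabilities are the counts divided by 176.
Repeatedly combine the two least-probable nodes; the expected code length is the sum of the merged weights.
merge 3/44 + 15/176 → 27/176
merge 1/8 + 27/176 → 49/176
merge 15/88 + 37/176 → 67/176
merge 49/176 + 15/44 → 109/176
merge 67/176 + 109/176 → 1
L = 27/176 + 49/176 + 67/176 + 109/176 + 1 = 107/44 ≈ 2.432 bits/symbol.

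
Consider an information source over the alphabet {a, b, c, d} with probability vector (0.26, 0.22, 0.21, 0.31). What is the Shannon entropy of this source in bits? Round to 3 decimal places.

1.982 bits

H = −Σ pᵢ log₂ pᵢ.
−0.26·log₂(0.26) = 0.5053
−0.22·log₂(0.22) = 0.4806
−0.21·log₂(0.21) = 0.4728
−0.31·log₂(0.31) = 0.5238
Sum ≈ 1.9825 → 1.982 bits.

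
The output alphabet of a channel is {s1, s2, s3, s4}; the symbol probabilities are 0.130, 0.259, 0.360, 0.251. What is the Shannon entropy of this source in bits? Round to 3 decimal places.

H = −Σ pᵢ log₂ pᵢ.
−0.130·log₂(0.130) = 0.3826
−0.259·log₂(0.259) = 0.5048
−0.360·log₂(0.360) = 0.5306
−0.251·log₂(0.251) = 0.5006
Sum ≈ 1.9186 → 1.919 bits.

1.919 bits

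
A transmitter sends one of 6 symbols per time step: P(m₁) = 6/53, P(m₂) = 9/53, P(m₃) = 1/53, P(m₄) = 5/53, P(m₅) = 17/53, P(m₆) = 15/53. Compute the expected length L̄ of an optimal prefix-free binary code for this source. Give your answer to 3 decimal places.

2.340 bits/symbol

Repeatedly combine the two least-probable nodes; the expected code length is the sum of the merged weights.
merge 1/53 + 5/53 → 6/53
merge 6/53 + 6/53 → 12/53
merge 9/53 + 12/53 → 21/53
merge 15/53 + 17/53 → 32/53
merge 21/53 + 32/53 → 1
L = 6/53 + 12/53 + 21/53 + 32/53 + 1 = 124/53 ≈ 2.340 bits/symbol.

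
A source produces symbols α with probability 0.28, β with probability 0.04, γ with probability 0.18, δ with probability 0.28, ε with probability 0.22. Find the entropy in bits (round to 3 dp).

H = −Σ pᵢ log₂ pᵢ.
−0.28·log₂(0.28) = 0.5142
−0.04·log₂(0.04) = 0.1858
−0.18·log₂(0.18) = 0.4453
−0.28·log₂(0.28) = 0.5142
−0.22·log₂(0.22) = 0.4806
Sum ≈ 2.1401 → 2.140 bits.

2.140 bits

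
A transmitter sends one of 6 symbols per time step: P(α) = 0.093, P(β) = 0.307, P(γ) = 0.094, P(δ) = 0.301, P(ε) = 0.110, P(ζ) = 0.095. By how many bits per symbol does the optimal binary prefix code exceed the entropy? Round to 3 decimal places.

0.035 bits

Entropy H = −Σ p log₂ p ≈ 2.3566 bits.
Huffman merges: 93/1000+47/500→187/1000; 19/200+11/100→41/200; 187/1000+41/200→49/125; 301/1000+307/1000→76/125; 49/125+76/125→1. L = 299/125 ≈ 2.3920.
L − H = 2.3920 − 2.3566 = 0.035 bits.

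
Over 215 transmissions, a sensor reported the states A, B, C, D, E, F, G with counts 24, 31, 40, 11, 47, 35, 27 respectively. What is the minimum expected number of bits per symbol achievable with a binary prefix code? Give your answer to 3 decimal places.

2.758 bits/symbol

Probabilities are the counts divided by 215.
Repeatedly combine the two least-probable nodes; the expected code length is the sum of the merged weights.
merge 11/215 + 24/215 → 7/43
merge 27/215 + 31/215 → 58/215
merge 7/43 + 7/43 → 14/43
merge 8/43 + 47/215 → 87/215
merge 58/215 + 14/43 → 128/215
merge 87/215 + 128/215 → 1
L = 7/43 + 58/215 + 14/43 + 87/215 + 128/215 + 1 = 593/215 ≈ 2.758 bits/symbol.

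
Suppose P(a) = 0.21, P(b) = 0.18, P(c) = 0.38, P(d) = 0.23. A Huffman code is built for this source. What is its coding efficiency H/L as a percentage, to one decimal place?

Entropy H = −Σ p log₂ p ≈ 1.9363 bits.
Huffman merges: 9/50+21/100→39/100; 23/100+19/50→61/100; 39/100+61/100→1. L = 2 ≈ 2.0000.
Efficiency = H/L = 1.9363/2.0000 = 96.8%.

96.8%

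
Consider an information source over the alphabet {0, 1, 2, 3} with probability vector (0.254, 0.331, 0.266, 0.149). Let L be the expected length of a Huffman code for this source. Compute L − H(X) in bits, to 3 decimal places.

0.052 bits

Entropy H = −Σ p log₂ p ≈ 1.9476 bits.
Huffman merges: 149/1000+127/500→403/1000; 133/500+331/1000→597/1000; 403/1000+597/1000→1. L = 2 ≈ 2.0000.
L − H = 2.0000 − 1.9476 = 0.052 bits.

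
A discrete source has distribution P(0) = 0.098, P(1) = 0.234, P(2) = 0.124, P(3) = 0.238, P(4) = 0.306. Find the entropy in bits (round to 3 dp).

H = −Σ pᵢ log₂ pᵢ.
−0.098·log₂(0.098) = 0.3284
−0.234·log₂(0.234) = 0.4903
−0.124·log₂(0.124) = 0.3734
−0.238·log₂(0.238) = 0.4929
−0.306·log₂(0.306) = 0.5228
Sum ≈ 2.2078 → 2.208 bits.

2.208 bits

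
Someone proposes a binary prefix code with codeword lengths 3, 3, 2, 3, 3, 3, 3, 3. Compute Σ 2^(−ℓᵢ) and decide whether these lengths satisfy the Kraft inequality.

With common denominator 2^3 = 8: Σ 2^(−ℓᵢ) = 1/8 + 1/8 + 2/8 + 1/8 + 1/8 + 1/8 + 1/8 + 1/8 = 9/8 = 1.125.
Kraft's inequality requires Σ ≤ 1; here Σ = 1.125 > 1, so no such prefix code exists.

1.125; no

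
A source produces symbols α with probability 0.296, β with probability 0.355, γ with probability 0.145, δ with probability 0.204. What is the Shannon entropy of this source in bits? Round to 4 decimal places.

1.9221 bits

H = −Σ pᵢ log₂ pᵢ.
−0.296·log₂(0.296) = 0.5199
−0.355·log₂(0.355) = 0.5304
−0.145·log₂(0.145) = 0.4040
−0.204·log₂(0.204) = 0.4678
Sum ≈ 1.9221 → 1.9221 bits.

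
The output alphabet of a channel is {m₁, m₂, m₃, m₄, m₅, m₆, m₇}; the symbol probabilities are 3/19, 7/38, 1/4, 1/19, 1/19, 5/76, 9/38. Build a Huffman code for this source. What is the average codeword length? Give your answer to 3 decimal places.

2.605 bits/symbol

Repeatedly combine the two least-probable nodes; the expected code length is the sum of the merged weights.
merge 1/19 + 1/19 → 2/19
merge 5/76 + 2/19 → 13/76
merge 3/19 + 13/76 → 25/76
merge 7/38 + 9/38 → 8/19
merge 1/4 + 25/76 → 11/19
merge 8/19 + 11/19 → 1
L = 2/19 + 13/76 + 25/76 + 8/19 + 11/19 + 1 = 99/38 ≈ 2.605 bits/symbol.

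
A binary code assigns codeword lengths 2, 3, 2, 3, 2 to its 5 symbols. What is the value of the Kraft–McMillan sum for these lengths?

1

With common denominator 2^3 = 8: Σ 2^(−ℓᵢ) = 2/8 + 1/8 + 2/8 + 1/8 + 2/8 = 8/8 = 1.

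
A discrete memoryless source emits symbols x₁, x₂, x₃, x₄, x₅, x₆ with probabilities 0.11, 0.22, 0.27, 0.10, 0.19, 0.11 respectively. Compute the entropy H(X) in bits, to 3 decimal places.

H = −Σ pᵢ log₂ pᵢ.
−0.11·log₂(0.11) = 0.3503
−0.22·log₂(0.22) = 0.4806
−0.27·log₂(0.27) = 0.5100
−0.10·log₂(0.10) = 0.3322
−0.19·log₂(0.19) = 0.4552
−0.11·log₂(0.11) = 0.3503
Sum ≈ 2.4786 → 2.479 bits.

2.479 bits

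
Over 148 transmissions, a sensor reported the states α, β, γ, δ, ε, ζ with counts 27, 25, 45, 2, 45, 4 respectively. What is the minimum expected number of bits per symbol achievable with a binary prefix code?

2.25 bits/symbol

Probabilities are the counts divided by 148.
Repeatedly combine the two least-probable nodes; the expected code length is the sum of the merged weights.
merge 1/74 + 1/37 → 3/74
merge 3/74 + 25/148 → 31/148
merge 27/148 + 31/148 → 29/74
merge 45/148 + 45/148 → 45/74
merge 29/74 + 45/74 → 1
L = 3/74 + 31/148 + 29/74 + 45/74 + 1 = 9/4 = 2.25 bits/symbol.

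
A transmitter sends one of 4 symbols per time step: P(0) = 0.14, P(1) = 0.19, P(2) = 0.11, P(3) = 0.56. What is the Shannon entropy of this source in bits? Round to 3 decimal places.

H = −Σ pᵢ log₂ pᵢ.
−0.14·log₂(0.14) = 0.3971
−0.19·log₂(0.19) = 0.4552
−0.11·log₂(0.11) = 0.3503
−0.56·log₂(0.56) = 0.4684
Sum ≈ 1.6711 → 1.671 bits.

1.671 bits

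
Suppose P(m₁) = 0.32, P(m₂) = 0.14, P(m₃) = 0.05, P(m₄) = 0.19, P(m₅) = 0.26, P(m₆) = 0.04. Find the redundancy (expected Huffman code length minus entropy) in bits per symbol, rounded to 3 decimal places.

0.034 bits

Entropy H = −Σ p log₂ p ≈ 2.2855 bits.
Huffman merges: 1/25+1/20→9/100; 9/100+7/50→23/100; 19/100+23/100→21/50; 13/50+8/25→29/50; 21/50+29/50→1. L = 58/25 ≈ 2.3200.
L − H = 2.3200 − 2.2855 = 0.034 bits.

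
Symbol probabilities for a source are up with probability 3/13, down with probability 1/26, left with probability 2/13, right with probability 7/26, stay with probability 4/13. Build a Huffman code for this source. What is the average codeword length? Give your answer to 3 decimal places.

Repeatedly combine the two least-probable nodes; the expected code length is the sum of the merged weights.
merge 1/26 + 2/13 → 5/26
merge 5/26 + 3/13 → 11/26
merge 7/26 + 4/13 → 15/26
merge 11/26 + 15/26 → 1
L = 5/26 + 11/26 + 15/26 + 1 = 57/26 ≈ 2.192 bits/symbol.

2.192 bits/symbol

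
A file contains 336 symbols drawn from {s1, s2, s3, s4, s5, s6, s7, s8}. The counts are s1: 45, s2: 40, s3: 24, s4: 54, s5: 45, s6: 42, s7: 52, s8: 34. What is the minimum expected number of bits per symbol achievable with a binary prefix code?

Probabilities are the counts divided by 336.
Repeatedly combine the two least-probable nodes; the expected code length is the sum of the merged weights.
merge 1/14 + 17/168 → 29/168
merge 5/42 + 1/8 → 41/168
merge 15/112 + 15/112 → 15/56
merge 13/84 + 9/56 → 53/168
merge 29/168 + 41/168 → 5/12
merge 15/56 + 53/168 → 7/12
merge 5/12 + 7/12 → 1
L = 29/168 + 41/168 + 15/56 + 53/168 + 5/12 + 7/12 + 1 = 3 bits/symbol.

3 bits/symbol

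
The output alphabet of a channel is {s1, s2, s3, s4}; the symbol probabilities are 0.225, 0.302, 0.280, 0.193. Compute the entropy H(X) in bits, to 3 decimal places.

H = −Σ pᵢ log₂ pᵢ.
−0.225·log₂(0.225) = 0.4842
−0.302·log₂(0.302) = 0.5217
−0.280·log₂(0.280) = 0.5142
−0.193·log₂(0.193) = 0.4581
Sum ≈ 1.9781 → 1.978 bits.

1.978 bits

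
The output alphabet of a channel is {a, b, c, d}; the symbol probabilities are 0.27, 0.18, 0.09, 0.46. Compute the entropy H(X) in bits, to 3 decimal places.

1.783 bits

H = −Σ pᵢ log₂ pᵢ.
−0.27·log₂(0.27) = 0.5100
−0.18·log₂(0.18) = 0.4453
−0.09·log₂(0.09) = 0.3127
−0.46·log₂(0.46) = 0.5153
Sum ≈ 1.7833 → 1.783 bits.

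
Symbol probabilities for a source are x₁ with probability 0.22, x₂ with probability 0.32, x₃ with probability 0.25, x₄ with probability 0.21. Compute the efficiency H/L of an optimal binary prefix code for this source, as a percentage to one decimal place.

Entropy H = −Σ p log₂ p ≈ 1.9794 bits.
Huffman merges: 21/100+11/50→43/100; 1/4+8/25→57/100; 43/100+57/100→1. L = 2 ≈ 2.0000.
Efficiency = H/L = 1.9794/2.0000 = 99.0%.

99.0%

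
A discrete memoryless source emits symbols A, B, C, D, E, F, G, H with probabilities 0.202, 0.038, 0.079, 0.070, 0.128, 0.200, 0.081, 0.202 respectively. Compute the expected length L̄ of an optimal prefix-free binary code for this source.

Repeatedly combine the two least-probable nodes; the expected code length is the sum of the merged weights.
merge 19/500 + 7/100 → 27/250
merge 79/1000 + 81/1000 → 4/25
merge 27/250 + 16/125 → 59/250
merge 4/25 + 1/5 → 9/25
merge 101/500 + 101/500 → 101/250
merge 59/250 + 9/25 → 149/250
merge 101/250 + 149/250 → 1
L = 27/250 + 4/25 + 59/250 + 9/25 + 101/250 + 149/250 + 1 = 358/125 = 2.864 bits/symbol.

2.864 bits/symbol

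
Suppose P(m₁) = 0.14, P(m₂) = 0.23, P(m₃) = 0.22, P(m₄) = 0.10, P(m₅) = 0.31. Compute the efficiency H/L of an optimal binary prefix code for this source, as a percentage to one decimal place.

99.2%

Entropy H = −Σ p log₂ p ≈ 2.2213 bits.
Huffman merges: 1/10+7/50→6/25; 11/50+23/100→9/20; 6/25+31/100→11/20; 9/20+11/20→1. L = 56/25 ≈ 2.2400.
Efficiency = H/L = 2.2213/2.2400 = 99.2%.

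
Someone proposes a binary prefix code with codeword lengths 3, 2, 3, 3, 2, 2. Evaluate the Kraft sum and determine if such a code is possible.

With common denominator 2^3 = 8: Σ 2^(−ℓᵢ) = 1/8 + 2/8 + 1/8 + 1/8 + 2/8 + 2/8 = 9/8 = 1.125.
Kraft's inequality requires Σ ≤ 1; here Σ = 1.125 > 1, so no such prefix code exists.

1.125; no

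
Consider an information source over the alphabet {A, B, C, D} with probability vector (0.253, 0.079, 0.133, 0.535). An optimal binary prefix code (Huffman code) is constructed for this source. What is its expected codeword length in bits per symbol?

Repeatedly combine the two least-probable nodes; the expected code length is the sum of the merged weights.
merge 79/1000 + 133/1000 → 53/250
merge 53/250 + 253/1000 → 93/200
merge 93/200 + 107/200 → 1
L = 53/250 + 93/200 + 1 = 1677/1000 = 1.677 bits/symbol.

1.677 bits/symbol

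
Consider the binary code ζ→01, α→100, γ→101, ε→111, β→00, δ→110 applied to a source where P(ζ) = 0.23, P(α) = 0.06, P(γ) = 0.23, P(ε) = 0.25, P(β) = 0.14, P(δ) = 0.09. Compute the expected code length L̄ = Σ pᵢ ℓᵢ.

2.63 bits/symbol

L̄ = Σ pᵢ·ℓᵢ = 0.23·2 + 0.06·3 + 0.23·3 + 0.25·3 + 0.14·2 + 0.09·3 = 2.63 bits/symbol.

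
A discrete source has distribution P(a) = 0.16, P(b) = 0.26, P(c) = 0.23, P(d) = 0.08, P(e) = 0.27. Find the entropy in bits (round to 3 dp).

H = −Σ pᵢ log₂ pᵢ.
−0.16·log₂(0.16) = 0.4230
−0.26·log₂(0.26) = 0.5053
−0.23·log₂(0.23) = 0.4877
−0.08·log₂(0.08) = 0.2915
−0.27·log₂(0.27) = 0.5100
Sum ≈ 2.2175 → 2.218 bits.

2.218 bits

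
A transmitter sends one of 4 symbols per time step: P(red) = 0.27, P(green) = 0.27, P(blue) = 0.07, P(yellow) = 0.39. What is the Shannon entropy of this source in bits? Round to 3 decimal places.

1.818 bits

H = −Σ pᵢ log₂ pᵢ.
−0.27·log₂(0.27) = 0.5100
−0.27·log₂(0.27) = 0.5100
−0.07·log₂(0.07) = 0.2686
−0.39·log₂(0.39) = 0.5298
Sum ≈ 1.8184 → 1.818 bits.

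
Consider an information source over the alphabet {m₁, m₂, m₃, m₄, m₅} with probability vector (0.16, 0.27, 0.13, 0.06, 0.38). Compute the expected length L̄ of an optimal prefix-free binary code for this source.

2.16 bits/symbol

Repeatedly combine the two least-probable nodes; the expected code length is the sum of the merged weights.
merge 3/50 + 13/100 → 19/100
merge 4/25 + 19/100 → 7/20
merge 27/100 + 7/20 → 31/50
merge 19/50 + 31/50 → 1
L = 19/100 + 7/20 + 31/50 + 1 = 54/25 = 2.16 bits/symbol.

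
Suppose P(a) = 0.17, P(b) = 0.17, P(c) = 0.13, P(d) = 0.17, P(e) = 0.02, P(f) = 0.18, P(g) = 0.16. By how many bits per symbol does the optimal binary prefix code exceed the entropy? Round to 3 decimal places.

Entropy H = −Σ p log₂ p ≈ 2.6676 bits.
Huffman merges: 1/50+13/100→3/20; 3/20+4/25→31/100; 17/100+17/100→17/50; 17/100+9/50→7/20; 31/100+17/50→13/20; 7/20+13/20→1. L = 14/5 ≈ 2.8000.
L − H = 2.8000 − 2.6676 = 0.132 bits.

0.132 bits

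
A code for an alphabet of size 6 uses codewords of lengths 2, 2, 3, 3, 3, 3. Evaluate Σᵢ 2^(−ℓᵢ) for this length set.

With common denominator 2^3 = 8: Σ 2^(−ℓᵢ) = 2/8 + 2/8 + 1/8 + 1/8 + 1/8 + 1/8 = 8/8 = 1.

1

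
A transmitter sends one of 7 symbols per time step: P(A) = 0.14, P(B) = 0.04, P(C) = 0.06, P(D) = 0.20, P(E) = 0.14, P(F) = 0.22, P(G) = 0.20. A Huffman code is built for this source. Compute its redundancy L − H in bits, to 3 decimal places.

0.047 bits

Entropy H = −Σ p log₂ p ≈ 2.6329 bits.
Huffman merges: 1/25+3/50→1/10; 1/10+7/50→6/25; 7/50+1/5→17/50; 1/5+11/50→21/50; 6/25+17/50→29/50; 21/50+29/50→1. L = 67/25 ≈ 2.6800.
L − H = 2.6800 − 2.6329 = 0.047 bits.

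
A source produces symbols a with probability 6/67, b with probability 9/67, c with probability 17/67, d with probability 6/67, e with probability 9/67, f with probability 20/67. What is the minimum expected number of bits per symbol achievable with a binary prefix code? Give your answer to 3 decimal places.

2.448 bits/symbol

Repeatedly combine the two least-probable nodes; the expected code length is the sum of the merged weights.
merge 6/67 + 6/67 → 12/67
merge 9/67 + 9/67 → 18/67
merge 12/67 + 17/67 → 29/67
merge 18/67 + 20/67 → 38/67
merge 29/67 + 38/67 → 1
L = 12/67 + 18/67 + 29/67 + 38/67 + 1 = 164/67 ≈ 2.448 bits/symbol.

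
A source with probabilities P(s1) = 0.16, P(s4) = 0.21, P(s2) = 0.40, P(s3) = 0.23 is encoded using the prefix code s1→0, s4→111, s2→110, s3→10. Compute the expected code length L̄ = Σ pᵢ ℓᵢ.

L̄ = Σ pᵢ·ℓᵢ = 0.16·1 + 0.21·3 + 0.40·3 + 0.23·2 = 2.45 bits/symbol.

2.45 bits/symbol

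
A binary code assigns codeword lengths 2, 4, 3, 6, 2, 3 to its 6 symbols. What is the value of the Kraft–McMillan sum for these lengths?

0.828125

With common denominator 2^6 = 64: Σ 2^(−ℓᵢ) = 16/64 + 4/64 + 8/64 + 1/64 + 16/64 + 8/64 = 53/64 = 0.828125.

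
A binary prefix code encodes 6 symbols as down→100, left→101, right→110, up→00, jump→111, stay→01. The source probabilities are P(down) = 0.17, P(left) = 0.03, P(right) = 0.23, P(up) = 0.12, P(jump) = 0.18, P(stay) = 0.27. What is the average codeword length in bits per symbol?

2.61 bits/symbol

L̄ = Σ pᵢ·ℓᵢ = 0.17·3 + 0.03·3 + 0.23·3 + 0.12·2 + 0.18·3 + 0.27·2 = 2.61 bits/symbol.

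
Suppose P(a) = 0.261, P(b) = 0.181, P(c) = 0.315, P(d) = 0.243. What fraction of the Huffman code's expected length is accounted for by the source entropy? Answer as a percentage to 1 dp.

Entropy H = −Σ p log₂ p ≈ 1.9730 bits.
Huffman merges: 181/1000+243/1000→53/125; 261/1000+63/200→72/125; 53/125+72/125→1. L = 2 ≈ 2.0000.
Efficiency = H/L = 1.9730/2.0000 = 98.7%.

98.7%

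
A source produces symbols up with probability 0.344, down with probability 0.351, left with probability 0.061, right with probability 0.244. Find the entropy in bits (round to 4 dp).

1.8025 bits

H = −Σ pᵢ log₂ pᵢ.
−0.344·log₂(0.344) = 0.5296
−0.351·log₂(0.351) = 0.5302
−0.061·log₂(0.061) = 0.2461
−0.244·log₂(0.244) = 0.4966
Sum ≈ 1.8025 → 1.8025 bits.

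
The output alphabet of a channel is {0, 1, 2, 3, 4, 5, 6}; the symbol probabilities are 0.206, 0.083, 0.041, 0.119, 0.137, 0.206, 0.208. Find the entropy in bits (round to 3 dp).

H = −Σ pᵢ log₂ pᵢ.
−0.206·log₂(0.206) = 0.4695
−0.083·log₂(0.083) = 0.2980
−0.041·log₂(0.041) = 0.1889
−0.119·log₂(0.119) = 0.3654
−0.137·log₂(0.137) = 0.3929
−0.206·log₂(0.206) = 0.4695
−0.208·log₂(0.208) = 0.4712
Sum ≈ 2.6556 → 2.656 bits.

2.656 bits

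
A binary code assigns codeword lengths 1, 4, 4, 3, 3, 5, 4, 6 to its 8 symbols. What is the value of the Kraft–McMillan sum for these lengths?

With common denominator 2^6 = 64: Σ 2^(−ℓᵢ) = 32/64 + 4/64 + 4/64 + 8/64 + 8/64 + 2/64 + 4/64 + 1/64 = 63/64 = 0.984375.

0.984375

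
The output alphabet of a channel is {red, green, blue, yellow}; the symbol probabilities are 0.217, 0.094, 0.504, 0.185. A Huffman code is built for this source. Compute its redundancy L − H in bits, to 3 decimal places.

Entropy H = −Σ p log₂ p ≈ 1.7475 bits.
Huffman merges: 47/500+37/200→279/1000; 217/1000+279/1000→62/125; 62/125+63/125→1. L = 71/40 ≈ 1.7750.
L − H = 1.7750 − 1.7475 = 0.027 bits.

0.027 bits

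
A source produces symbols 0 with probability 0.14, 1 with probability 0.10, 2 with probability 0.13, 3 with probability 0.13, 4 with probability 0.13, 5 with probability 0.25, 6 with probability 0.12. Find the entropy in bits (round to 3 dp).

2.744 bits

H = −Σ pᵢ log₂ pᵢ.
−0.14·log₂(0.14) = 0.3971
−0.10·log₂(0.10) = 0.3322
−0.13·log₂(0.13) = 0.3826
−0.13·log₂(0.13) = 0.3826
−0.13·log₂(0.13) = 0.3826
−0.25·log₂(0.25) = 0.5000
−0.12·log₂(0.12) = 0.3671
Sum ≈ 2.7443 → 2.744 bits.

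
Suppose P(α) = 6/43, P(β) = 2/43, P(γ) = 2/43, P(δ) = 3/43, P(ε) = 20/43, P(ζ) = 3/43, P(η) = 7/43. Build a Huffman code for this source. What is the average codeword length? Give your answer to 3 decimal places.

Repeatedly combine the two least-probable nodes; the expected code length is the sum of the merged weights.
merge 2/43 + 2/43 → 4/43
merge 3/43 + 3/43 → 6/43
merge 4/43 + 6/43 → 10/43
merge 6/43 + 7/43 → 13/43
merge 10/43 + 13/43 → 23/43
merge 20/43 + 23/43 → 1
L = 4/43 + 6/43 + 10/43 + 13/43 + 23/43 + 1 = 99/43 ≈ 2.302 bits/symbol.

2.302 bits/symbol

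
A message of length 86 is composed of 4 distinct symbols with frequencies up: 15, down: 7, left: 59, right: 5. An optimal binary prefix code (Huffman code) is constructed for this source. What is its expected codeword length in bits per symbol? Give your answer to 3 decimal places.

Probabilities are the counts divided by 86.
Repeatedly combine the two least-probable nodes; the expected code length is the sum of the merged weights.
merge 5/86 + 7/86 → 6/43
merge 6/43 + 15/86 → 27/86
merge 27/86 + 59/86 → 1
L = 6/43 + 27/86 + 1 = 125/86 ≈ 1.453 bits/symbol.

1.453 bits/symbol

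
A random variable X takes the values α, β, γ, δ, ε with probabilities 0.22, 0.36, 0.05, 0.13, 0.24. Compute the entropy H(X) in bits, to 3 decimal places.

H = −Σ pᵢ log₂ pᵢ.
−0.22·log₂(0.22) = 0.4806
−0.36·log₂(0.36) = 0.5306
−0.05·log₂(0.05) = 0.2161
−0.13·log₂(0.13) = 0.3826
−0.24·log₂(0.24) = 0.4941
Sum ≈ 2.1041 → 2.104 bits.

2.104 bits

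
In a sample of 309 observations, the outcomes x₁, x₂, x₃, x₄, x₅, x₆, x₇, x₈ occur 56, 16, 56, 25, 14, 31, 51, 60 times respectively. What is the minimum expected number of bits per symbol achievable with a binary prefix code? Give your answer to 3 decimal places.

Probabilities are the counts divided by 309.
Repeatedly combine the two least-probable nodes; the expected code length is the sum of the merged weights.
merge 14/309 + 16/309 → 10/103
merge 25/309 + 10/103 → 55/309
merge 31/309 + 17/103 → 82/309
merge 55/309 + 56/309 → 37/103
merge 56/309 + 20/103 → 116/309
merge 82/309 + 37/103 → 193/309
merge 116/309 + 193/309 → 1
L = 10/103 + 55/309 + 82/309 + 37/103 + 116/309 + 193/309 + 1 = 896/309 ≈ 2.900 bits/symbol.

2.900 bits/symbol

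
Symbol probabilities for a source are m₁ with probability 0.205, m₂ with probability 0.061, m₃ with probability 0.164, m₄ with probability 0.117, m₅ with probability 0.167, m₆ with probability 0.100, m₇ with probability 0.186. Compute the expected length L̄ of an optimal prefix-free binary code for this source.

Repeatedly combine the two least-probable nodes; the expected code length is the sum of the merged weights.
merge 61/1000 + 1/10 → 161/1000
merge 117/1000 + 161/1000 → 139/500
merge 41/250 + 167/1000 → 331/1000
merge 93/500 + 41/200 → 391/1000
merge 139/500 + 331/1000 → 609/1000
merge 391/1000 + 609/1000 → 1
L = 161/1000 + 139/500 + 331/1000 + 391/1000 + 609/1000 + 1 = 277/100 = 2.77 bits/symbol.

2.77 bits/symbol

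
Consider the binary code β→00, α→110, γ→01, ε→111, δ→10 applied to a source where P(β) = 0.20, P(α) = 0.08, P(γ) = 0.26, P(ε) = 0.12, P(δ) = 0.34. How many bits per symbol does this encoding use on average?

2.2 bits/symbol

L̄ = Σ pᵢ·ℓᵢ = 0.20·2 + 0.08·3 + 0.26·2 + 0.12·3 + 0.34·2 = 2.2 bits/symbol.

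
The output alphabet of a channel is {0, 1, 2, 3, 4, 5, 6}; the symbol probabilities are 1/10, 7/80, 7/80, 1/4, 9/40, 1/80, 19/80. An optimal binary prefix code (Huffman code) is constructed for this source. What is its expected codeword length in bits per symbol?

2.575 bits/symbol

Repeatedly combine the two least-probable nodes; the expected code length is the sum of the merged weights.
merge 1/80 + 7/80 → 1/10
merge 7/80 + 1/10 → 3/16
merge 1/10 + 3/16 → 23/80
merge 9/40 + 19/80 → 37/80
merge 1/4 + 23/80 → 43/80
merge 37/80 + 43/80 → 1
L = 1/10 + 3/16 + 23/80 + 37/80 + 43/80 + 1 = 103/40 = 2.575 bits/symbol.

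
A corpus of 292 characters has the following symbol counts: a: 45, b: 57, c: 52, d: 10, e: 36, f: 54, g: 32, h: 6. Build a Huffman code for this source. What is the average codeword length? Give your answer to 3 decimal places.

Probabilities are the counts divided by 292.
Repeatedly combine the two least-probable nodes; the expected code length is the sum of the merged weights.
merge 3/146 + 5/146 → 4/73
merge 4/73 + 8/73 → 12/73
merge 9/73 + 45/292 → 81/292
merge 12/73 + 13/73 → 25/73
merge 27/146 + 57/292 → 111/292
merge 81/292 + 25/73 → 181/292
merge 111/292 + 181/292 → 1
L = 4/73 + 12/73 + 81/292 + 25/73 + 111/292 + 181/292 + 1 = 829/292 ≈ 2.839 bits/symbol.

2.839 bits/symbol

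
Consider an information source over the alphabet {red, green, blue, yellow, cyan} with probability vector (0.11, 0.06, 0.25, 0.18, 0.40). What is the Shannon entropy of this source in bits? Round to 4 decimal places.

2.0679 bits

H = −Σ pᵢ log₂ pᵢ.
−0.11·log₂(0.11) = 0.3503
−0.06·log₂(0.06) = 0.2435
−0.25·log₂(0.25) = 0.5000
−0.18·log₂(0.18) = 0.4453
−0.40·log₂(0.40) = 0.5288
Sum ≈ 2.0679 → 2.0679 bits.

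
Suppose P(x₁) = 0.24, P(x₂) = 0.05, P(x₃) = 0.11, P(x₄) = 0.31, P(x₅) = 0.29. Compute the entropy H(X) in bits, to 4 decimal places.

H = −Σ pᵢ log₂ pᵢ.
−0.24·log₂(0.24) = 0.4941
−0.05·log₂(0.05) = 0.2161
−0.11·log₂(0.11) = 0.3503
−0.31·log₂(0.31) = 0.5238
−0.29·log₂(0.29) = 0.5179
Sum ≈ 2.1022 → 2.1022 bits.

2.1022 bits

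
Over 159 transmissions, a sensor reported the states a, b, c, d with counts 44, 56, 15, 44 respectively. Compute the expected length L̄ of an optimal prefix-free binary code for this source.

Probabilities are the counts divided by 159.
Repeatedly combine the two least-probable nodes; the expected code length is the sum of the merged weights.
merge 5/53 + 44/159 → 59/159
merge 44/159 + 56/159 → 100/159
merge 59/159 + 100/159 → 1
L = 59/159 + 100/159 + 1 = 2 bits/symbol.

2 bits/symbol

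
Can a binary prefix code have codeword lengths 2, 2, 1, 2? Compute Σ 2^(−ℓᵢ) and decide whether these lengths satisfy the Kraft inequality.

With common denominator 2^2 = 4: Σ 2^(−ℓᵢ) = 1/4 + 1/4 + 2/4 + 1/4 = 5/4 = 1.25.
Kraft's inequality requires Σ ≤ 1; here Σ = 1.25 > 1, so no such prefix code exists.

1.25; no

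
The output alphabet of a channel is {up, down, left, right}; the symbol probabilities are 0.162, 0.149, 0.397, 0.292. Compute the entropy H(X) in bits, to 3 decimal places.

1.882 bits

H = −Σ pᵢ log₂ pᵢ.
−0.162·log₂(0.162) = 0.4254
−0.149·log₂(0.149) = 0.4092
−0.397·log₂(0.397) = 0.5291
−0.292·log₂(0.292) = 0.5186
Sum ≈ 1.8823 → 1.882 bits.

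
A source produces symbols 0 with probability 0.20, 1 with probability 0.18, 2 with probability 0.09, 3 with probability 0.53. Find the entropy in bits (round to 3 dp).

1.708 bits

H = −Σ pᵢ log₂ pᵢ.
−0.20·log₂(0.20) = 0.4644
−0.18·log₂(0.18) = 0.4453
−0.09·log₂(0.09) = 0.3127
−0.53·log₂(0.53) = 0.4854
Sum ≈ 1.7078 → 1.708 bits.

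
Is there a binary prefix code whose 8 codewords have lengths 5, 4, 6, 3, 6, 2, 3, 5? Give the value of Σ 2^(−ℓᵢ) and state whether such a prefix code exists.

0.65625; yes

With common denominator 2^6 = 64: Σ 2^(−ℓᵢ) = 2/64 + 4/64 + 1/64 + 8/64 + 1/64 + 16/64 + 8/64 + 2/64 = 42/64 = 0.65625.
Kraft's inequality requires Σ ≤ 1; here Σ = 0.65625 ≤ 1, so such a prefix code exists.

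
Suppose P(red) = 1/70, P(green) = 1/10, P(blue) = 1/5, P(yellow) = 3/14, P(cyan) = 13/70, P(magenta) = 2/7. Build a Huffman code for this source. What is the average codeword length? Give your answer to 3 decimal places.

2.414 bits/symbol

Repeatedly combine the two least-probable nodes; the expected code length is the sum of the merged weights.
merge 1/70 + 1/10 → 4/35
merge 4/35 + 13/70 → 3/10
merge 1/5 + 3/14 → 29/70
merge 2/7 + 3/10 → 41/70
merge 29/70 + 41/70 → 1
L = 4/35 + 3/10 + 29/70 + 41/70 + 1 = 169/70 ≈ 2.414 bits/symbol.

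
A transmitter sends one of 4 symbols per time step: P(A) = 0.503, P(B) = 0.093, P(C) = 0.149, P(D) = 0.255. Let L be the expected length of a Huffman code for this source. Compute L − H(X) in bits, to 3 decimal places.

Entropy H = −Σ p log₂ p ≈ 1.7293 bits.
Huffman merges: 93/1000+149/1000→121/500; 121/500+51/200→497/1000; 497/1000+503/1000→1. L = 1739/1000 ≈ 1.7390.
L − H = 1.7390 − 1.7293 = 0.010 bits.

0.010 bits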